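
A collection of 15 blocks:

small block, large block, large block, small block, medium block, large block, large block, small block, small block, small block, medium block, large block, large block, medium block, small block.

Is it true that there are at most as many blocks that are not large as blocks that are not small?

True

|blocks that are not large| = 9.
|blocks that are not small| = 9.
The claim requires 9 ≤ 9, which holds.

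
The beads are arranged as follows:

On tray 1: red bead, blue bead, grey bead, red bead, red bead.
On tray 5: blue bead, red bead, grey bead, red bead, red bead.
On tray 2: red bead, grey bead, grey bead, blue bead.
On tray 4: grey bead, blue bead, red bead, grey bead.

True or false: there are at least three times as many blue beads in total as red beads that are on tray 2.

True

|blue beads| = 4.
|red beads on tray 2| = 1.
The claim requires 4 ≥ 3 × 1 = 3, which holds.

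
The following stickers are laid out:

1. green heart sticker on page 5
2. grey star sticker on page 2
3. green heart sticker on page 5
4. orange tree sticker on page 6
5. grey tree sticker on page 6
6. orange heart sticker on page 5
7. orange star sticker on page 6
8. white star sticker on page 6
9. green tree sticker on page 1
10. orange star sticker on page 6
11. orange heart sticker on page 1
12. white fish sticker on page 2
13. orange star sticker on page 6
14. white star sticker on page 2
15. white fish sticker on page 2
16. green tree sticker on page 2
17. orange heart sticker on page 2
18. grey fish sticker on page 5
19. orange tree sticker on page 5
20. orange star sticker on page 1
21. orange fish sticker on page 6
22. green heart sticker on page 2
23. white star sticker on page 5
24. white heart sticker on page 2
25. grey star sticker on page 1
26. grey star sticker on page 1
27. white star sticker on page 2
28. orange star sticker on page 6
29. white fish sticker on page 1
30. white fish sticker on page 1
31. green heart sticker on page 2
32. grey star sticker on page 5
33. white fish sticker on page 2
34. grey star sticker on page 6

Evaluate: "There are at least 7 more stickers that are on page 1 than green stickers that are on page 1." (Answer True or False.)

False

|stickers on page 1| = 7.
|green stickers on page 1| = 1.
The claim requires 7 − 1 = 6 ≥ 7, which does not hold.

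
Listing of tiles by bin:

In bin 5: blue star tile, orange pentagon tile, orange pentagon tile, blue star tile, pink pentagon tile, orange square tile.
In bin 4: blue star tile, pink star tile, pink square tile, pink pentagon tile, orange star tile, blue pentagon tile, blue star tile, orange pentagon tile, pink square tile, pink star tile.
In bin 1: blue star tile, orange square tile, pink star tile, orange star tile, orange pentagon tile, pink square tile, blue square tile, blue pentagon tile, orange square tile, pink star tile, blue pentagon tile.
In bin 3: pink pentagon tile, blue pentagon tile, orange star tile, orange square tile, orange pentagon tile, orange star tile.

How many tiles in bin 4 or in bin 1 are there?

in bin 1: 11; in bin 4: 10; together 11 + 10 = 21.

21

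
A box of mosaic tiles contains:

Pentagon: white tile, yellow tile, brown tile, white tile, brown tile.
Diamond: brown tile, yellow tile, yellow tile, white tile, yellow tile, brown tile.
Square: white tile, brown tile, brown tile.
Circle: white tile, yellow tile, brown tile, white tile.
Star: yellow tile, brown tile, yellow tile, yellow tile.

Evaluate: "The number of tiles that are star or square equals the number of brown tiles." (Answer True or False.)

|tiles that are star or square| = 7.
|brown tiles| = 8.
The claim requires 7 = 8, which does not hold.

False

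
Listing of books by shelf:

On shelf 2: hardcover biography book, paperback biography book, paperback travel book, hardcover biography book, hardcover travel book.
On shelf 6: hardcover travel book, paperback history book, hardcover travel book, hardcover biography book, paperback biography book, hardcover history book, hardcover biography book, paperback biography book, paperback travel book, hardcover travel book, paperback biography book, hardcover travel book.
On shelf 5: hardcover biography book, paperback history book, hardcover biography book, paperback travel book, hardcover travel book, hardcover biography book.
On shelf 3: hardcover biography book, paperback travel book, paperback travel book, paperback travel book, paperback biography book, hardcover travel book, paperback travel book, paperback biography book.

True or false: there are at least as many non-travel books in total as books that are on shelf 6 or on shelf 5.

non-travel books: 17.
books on shelf 6 or on shelf 5: 18.
The claim requires 17 ≥ 18, which does not hold.

False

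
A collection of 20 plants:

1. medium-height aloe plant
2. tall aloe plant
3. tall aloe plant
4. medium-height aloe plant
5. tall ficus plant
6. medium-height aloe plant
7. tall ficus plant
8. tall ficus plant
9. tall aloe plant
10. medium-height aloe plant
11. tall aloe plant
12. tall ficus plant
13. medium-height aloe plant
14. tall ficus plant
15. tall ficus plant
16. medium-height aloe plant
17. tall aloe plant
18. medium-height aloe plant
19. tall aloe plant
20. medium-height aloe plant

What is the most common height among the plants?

tall

Counts by height: tall 12, medium-height 8.
The maximum is 12, held uniquely by tall.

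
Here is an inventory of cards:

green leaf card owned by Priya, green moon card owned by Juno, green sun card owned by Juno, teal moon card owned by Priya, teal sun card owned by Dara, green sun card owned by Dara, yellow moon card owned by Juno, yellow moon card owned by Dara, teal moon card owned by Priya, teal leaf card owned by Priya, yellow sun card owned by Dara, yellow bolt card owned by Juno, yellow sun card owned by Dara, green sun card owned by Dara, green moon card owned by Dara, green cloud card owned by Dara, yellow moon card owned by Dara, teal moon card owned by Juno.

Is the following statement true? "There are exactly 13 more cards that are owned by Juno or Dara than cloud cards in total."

Count of cards owned by Juno or Dara: 14.
There is 1 cloud card.
The claim requires 14 − 1 (= 13) to equal 13, which holds.

True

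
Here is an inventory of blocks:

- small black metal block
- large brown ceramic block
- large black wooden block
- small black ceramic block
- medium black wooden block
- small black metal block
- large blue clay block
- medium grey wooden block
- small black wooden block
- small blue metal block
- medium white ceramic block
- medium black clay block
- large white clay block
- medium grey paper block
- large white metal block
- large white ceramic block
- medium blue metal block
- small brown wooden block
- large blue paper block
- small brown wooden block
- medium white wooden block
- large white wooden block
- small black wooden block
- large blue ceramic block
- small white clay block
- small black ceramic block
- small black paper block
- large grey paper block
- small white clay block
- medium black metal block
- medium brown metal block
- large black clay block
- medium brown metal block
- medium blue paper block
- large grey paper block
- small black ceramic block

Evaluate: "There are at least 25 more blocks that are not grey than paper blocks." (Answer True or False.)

True

|blocks that are not grey| = 32.
|paper blocks| = 6.
The claim requires 32 − 6 = 26 ≥ 25, which holds.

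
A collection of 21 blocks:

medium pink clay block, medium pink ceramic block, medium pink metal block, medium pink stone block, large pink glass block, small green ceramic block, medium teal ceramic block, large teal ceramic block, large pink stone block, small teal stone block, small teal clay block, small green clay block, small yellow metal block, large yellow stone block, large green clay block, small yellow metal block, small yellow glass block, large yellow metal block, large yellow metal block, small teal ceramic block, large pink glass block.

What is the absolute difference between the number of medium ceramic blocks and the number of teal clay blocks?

medium ceramic blocks: 2. teal clay blocks: 1.
|2 − 1| = 2 − 1 = 1.

1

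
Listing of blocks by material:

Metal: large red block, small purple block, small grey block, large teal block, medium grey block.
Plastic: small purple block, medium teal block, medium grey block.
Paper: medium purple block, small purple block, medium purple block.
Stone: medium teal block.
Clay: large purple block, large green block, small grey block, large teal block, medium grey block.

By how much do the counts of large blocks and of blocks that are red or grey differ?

large blocks: 5. blocks that are red or grey: 6.
|5 − 6| = 6 − 5 = 1.

1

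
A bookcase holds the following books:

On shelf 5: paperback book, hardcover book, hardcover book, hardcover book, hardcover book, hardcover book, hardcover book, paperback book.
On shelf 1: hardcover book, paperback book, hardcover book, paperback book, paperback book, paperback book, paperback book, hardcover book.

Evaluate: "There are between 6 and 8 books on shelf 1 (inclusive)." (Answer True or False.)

True

books on shelf 1: 8.
The claim requires 6 ≤ 8 ≤ 8, which holds.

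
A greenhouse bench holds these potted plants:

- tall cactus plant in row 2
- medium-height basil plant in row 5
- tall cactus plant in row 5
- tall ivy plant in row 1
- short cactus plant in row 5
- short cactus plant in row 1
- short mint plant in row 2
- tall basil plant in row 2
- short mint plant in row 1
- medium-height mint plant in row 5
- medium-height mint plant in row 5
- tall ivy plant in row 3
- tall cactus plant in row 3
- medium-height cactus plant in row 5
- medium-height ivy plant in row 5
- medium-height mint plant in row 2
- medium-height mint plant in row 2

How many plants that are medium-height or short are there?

11

medium-height: 7; short: 4; together 7 + 4 = 11.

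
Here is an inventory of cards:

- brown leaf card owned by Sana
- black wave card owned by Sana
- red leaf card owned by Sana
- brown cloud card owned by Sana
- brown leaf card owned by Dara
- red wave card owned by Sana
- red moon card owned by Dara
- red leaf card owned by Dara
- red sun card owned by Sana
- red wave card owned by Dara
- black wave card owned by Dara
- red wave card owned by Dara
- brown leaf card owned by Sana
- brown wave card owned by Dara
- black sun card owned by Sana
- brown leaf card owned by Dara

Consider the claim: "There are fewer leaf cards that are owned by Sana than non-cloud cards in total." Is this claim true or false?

Count of leaf cards owned by Sana: 3.
There are 15 non-cloud cards.
The claim requires 3 < 15, which holds.

True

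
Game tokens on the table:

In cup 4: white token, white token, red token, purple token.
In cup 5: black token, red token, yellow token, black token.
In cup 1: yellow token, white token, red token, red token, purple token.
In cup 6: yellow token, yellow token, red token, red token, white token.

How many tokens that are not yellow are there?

14

Total tokens: 18; with the excluded value: 4; remaining 18 − 4 = 14.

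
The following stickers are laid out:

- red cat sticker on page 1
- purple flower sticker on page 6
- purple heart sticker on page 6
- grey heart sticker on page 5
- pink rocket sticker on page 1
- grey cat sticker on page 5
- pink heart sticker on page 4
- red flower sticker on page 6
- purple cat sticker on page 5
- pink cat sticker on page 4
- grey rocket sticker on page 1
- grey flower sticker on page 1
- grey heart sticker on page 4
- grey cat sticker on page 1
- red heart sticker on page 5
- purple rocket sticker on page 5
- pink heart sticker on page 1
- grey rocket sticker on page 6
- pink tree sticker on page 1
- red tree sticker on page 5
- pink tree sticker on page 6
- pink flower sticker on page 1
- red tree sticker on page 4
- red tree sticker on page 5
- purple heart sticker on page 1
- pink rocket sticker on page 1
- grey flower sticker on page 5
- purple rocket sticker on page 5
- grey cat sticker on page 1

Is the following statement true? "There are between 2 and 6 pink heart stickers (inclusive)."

True

pink heart stickers: 2.
The claim requires 2 ≤ 2 ≤ 6, which holds.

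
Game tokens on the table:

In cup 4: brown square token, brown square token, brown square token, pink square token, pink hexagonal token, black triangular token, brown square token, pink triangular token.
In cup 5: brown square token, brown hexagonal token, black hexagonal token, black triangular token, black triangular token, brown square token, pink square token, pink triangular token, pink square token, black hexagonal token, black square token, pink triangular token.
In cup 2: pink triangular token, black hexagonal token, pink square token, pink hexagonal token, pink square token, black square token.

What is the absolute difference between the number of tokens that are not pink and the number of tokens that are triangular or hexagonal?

tokens that are not pink: 15. tokens that are triangular or hexagonal: 13.
|15 − 13| = 15 − 13 = 2.

2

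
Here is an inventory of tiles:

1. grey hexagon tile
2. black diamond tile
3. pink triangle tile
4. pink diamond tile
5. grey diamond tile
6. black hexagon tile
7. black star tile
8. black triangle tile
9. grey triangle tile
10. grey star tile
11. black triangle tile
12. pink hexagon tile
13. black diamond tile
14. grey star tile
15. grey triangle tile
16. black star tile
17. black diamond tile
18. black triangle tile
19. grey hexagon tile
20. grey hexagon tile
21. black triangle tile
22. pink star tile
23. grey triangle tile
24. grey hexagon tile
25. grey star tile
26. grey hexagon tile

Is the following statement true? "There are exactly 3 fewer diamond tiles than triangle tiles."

True

|diamond tiles| = 5.
|triangle tiles| = 8.
The claim requires 8 − 5 (= 3) to equal 3, which holds.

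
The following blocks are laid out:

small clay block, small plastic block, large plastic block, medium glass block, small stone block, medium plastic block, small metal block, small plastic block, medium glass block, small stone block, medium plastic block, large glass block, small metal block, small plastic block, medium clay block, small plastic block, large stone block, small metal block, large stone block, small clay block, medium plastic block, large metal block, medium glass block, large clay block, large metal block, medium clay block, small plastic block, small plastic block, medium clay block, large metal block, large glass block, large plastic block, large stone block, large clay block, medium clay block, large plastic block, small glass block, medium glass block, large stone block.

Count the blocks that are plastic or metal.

18

metal: 6; plastic: 12; together 6 + 12 = 18.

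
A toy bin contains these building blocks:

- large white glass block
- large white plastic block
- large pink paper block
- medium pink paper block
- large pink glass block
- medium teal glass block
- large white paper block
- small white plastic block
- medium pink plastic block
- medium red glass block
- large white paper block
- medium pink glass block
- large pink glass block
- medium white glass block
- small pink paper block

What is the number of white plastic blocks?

2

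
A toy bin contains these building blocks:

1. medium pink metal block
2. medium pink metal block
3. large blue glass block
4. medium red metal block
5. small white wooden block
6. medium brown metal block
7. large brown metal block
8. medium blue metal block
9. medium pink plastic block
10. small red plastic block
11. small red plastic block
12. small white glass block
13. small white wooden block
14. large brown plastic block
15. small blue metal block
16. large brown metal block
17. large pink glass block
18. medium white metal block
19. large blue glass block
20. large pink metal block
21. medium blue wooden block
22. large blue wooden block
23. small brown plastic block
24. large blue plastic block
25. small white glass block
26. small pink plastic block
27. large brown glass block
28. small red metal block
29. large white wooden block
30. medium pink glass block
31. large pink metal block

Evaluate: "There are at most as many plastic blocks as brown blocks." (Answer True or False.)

plastic blocks: 7.
brown blocks: 6.
The claim requires 7 ≤ 6, which does not hold.

False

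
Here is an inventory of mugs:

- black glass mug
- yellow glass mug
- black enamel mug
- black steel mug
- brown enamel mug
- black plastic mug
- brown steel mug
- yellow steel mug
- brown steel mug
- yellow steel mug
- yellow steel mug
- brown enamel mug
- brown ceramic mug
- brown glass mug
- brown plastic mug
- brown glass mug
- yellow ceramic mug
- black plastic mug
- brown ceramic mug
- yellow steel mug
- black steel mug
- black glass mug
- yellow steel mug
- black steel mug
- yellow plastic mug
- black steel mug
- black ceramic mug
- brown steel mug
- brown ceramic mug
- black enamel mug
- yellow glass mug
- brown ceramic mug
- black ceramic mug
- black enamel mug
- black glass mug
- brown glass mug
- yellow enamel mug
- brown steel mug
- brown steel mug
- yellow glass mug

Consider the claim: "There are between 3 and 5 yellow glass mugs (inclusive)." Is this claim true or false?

True

yellow glass mugs: 3.
The claim requires 3 ≤ 3 ≤ 5, which holds.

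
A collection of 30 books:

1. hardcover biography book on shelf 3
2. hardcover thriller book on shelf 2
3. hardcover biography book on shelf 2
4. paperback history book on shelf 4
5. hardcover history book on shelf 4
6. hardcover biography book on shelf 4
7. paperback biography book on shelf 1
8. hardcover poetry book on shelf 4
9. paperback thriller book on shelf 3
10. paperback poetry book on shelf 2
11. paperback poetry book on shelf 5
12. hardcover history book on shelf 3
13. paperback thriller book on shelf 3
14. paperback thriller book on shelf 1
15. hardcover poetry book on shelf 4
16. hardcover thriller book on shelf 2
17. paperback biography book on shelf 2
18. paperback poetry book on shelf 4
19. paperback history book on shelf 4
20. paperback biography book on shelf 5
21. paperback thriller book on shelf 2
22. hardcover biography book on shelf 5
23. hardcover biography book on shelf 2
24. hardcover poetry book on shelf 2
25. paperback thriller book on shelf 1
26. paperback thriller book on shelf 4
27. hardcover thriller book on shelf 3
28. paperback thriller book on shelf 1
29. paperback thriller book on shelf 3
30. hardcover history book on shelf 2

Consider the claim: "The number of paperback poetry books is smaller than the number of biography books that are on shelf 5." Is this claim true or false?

|paperback poetry books| = 3.
|biography books on shelf 5| = 2.
The claim requires 3 < 2, which does not hold.

False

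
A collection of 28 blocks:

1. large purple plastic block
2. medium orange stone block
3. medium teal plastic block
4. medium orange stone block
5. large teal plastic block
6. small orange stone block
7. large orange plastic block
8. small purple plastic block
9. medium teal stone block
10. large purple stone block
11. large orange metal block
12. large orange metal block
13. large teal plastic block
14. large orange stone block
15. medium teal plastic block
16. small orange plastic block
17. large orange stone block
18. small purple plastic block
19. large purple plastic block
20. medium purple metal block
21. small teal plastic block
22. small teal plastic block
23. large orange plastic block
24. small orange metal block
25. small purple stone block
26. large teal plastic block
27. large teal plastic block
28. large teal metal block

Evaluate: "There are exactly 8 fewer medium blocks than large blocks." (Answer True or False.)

medium blocks: 6.
large blocks: 14.
The claim requires 14 − 6 (= 8) to equal 8, which holds.

True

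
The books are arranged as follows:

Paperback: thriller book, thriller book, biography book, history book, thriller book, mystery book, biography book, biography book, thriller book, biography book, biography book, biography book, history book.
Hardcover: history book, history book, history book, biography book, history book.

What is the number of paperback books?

13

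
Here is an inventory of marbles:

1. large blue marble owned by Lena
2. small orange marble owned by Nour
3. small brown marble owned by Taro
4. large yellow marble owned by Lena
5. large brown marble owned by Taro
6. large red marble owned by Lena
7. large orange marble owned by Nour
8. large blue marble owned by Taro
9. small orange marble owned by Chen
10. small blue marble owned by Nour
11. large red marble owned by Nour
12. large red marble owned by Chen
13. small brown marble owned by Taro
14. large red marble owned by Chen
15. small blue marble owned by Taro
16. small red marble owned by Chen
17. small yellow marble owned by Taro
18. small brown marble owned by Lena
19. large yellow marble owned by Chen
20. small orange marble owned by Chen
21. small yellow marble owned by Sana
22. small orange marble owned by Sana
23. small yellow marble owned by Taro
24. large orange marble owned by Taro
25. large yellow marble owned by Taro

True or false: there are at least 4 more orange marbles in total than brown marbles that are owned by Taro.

|orange marbles| = 6.
|brown marbles owned by Taro| = 3.
The claim requires 6 − 3 = 3 ≥ 4, which does not hold.

False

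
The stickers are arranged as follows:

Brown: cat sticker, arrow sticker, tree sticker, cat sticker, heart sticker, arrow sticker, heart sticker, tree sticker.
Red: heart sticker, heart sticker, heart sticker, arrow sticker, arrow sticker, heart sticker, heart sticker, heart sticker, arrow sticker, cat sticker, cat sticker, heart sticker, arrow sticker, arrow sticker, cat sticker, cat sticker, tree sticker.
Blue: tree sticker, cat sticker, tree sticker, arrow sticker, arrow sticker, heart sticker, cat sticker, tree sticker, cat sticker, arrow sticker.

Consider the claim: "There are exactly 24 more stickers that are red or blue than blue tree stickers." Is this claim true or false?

There are 27 stickers that are red or blue.
There are 3 blue tree stickers.
The claim requires 27 − 3 (= 24) to equal 24, which holds.

True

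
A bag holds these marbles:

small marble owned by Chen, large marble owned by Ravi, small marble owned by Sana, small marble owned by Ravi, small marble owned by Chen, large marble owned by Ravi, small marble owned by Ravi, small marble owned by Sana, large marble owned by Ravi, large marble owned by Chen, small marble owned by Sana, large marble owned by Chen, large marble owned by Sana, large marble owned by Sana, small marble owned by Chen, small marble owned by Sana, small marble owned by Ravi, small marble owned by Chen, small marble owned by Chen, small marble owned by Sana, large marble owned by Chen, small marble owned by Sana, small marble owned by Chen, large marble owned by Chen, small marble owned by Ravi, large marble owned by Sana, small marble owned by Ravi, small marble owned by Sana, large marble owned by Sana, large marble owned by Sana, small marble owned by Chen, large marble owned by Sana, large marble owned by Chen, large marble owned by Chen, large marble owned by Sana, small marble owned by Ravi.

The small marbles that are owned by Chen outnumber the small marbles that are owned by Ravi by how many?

small marbles owned by Chen: 7.
small marbles owned by Ravi: 6.
7 − 6 = 1.

1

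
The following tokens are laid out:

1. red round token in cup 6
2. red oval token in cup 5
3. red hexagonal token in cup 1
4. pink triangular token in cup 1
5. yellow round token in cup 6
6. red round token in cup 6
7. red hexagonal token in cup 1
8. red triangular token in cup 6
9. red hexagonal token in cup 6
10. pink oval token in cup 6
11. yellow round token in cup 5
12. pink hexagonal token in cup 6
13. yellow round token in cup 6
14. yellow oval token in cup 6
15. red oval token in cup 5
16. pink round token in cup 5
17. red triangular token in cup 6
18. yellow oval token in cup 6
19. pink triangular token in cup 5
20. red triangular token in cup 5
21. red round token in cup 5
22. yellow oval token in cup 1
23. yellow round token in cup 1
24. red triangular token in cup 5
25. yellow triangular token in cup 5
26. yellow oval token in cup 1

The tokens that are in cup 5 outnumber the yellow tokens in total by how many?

0

tokens in cup 5: 9.
yellow tokens: 9.
9 − 9 = 0.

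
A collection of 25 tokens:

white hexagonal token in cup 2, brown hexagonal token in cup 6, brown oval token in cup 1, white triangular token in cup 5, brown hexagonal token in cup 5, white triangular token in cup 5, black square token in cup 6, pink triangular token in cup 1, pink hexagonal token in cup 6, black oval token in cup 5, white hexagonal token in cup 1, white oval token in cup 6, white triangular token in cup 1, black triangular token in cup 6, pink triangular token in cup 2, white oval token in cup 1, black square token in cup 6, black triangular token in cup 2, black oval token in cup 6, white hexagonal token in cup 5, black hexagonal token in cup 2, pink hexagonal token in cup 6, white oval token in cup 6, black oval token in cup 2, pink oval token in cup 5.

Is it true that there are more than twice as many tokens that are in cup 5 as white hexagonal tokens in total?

tokens in cup 5: 6.
white hexagonal tokens: 3.
The claim requires 6 > 2 × 3 = 6, which does not hold.

False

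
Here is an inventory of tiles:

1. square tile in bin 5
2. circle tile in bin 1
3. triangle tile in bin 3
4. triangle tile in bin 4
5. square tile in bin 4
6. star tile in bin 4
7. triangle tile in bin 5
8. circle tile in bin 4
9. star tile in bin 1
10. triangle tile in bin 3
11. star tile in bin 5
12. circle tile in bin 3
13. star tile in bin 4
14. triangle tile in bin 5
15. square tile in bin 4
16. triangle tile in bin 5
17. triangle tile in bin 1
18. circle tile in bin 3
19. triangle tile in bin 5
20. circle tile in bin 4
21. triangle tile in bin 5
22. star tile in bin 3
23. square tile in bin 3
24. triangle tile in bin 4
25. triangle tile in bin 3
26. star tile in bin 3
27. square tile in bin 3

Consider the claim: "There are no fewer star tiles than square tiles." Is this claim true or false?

star tiles: 6.
square tiles: 5.
The claim requires 6 ≥ 5, which holds.

True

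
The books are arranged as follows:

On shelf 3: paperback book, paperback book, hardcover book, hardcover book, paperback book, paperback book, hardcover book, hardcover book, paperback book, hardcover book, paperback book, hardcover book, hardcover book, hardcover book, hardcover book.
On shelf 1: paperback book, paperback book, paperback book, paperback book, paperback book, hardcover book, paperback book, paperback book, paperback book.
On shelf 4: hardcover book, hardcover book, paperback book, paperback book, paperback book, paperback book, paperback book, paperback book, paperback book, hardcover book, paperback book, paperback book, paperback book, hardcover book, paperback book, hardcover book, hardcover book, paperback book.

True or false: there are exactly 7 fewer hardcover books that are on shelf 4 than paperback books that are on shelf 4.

False

There are 6 hardcover books on shelf 4.
There are 12 paperback books on shelf 4.
The claim requires 12 − 6 (= 6) to equal 7, which does not hold.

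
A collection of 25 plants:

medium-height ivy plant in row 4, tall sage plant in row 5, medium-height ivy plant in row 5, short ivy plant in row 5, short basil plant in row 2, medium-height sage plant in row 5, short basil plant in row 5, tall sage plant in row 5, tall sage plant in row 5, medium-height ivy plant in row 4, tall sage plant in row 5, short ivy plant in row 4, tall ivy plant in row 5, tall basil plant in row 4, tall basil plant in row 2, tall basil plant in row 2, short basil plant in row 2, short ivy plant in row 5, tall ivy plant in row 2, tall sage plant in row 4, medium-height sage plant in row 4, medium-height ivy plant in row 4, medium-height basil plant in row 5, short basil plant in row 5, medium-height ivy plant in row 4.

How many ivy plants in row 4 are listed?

5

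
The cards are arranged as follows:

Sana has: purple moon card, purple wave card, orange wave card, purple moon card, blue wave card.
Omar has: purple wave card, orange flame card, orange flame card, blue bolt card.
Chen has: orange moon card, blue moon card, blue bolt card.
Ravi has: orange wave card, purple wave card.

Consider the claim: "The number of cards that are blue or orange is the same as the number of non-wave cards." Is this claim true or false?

|cards that are blue or orange| = 9.
|non-wave cards| = 8.
The claim requires 9 = 8, which does not hold.

False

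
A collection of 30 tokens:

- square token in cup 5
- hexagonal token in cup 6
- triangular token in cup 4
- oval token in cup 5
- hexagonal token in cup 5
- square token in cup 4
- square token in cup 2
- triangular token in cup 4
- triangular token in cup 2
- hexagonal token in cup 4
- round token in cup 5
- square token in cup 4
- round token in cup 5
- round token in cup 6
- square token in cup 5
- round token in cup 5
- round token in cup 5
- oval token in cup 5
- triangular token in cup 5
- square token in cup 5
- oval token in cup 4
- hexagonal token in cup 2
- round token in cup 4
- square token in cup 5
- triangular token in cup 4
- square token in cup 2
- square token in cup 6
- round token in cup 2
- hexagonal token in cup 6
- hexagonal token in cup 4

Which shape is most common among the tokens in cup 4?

Counts by shape (restricted to tokens in cup 4): triangular 3, hexagonal 2, square 2, round 1, oval 1.
The maximum is 3, held uniquely by triangular.

triangular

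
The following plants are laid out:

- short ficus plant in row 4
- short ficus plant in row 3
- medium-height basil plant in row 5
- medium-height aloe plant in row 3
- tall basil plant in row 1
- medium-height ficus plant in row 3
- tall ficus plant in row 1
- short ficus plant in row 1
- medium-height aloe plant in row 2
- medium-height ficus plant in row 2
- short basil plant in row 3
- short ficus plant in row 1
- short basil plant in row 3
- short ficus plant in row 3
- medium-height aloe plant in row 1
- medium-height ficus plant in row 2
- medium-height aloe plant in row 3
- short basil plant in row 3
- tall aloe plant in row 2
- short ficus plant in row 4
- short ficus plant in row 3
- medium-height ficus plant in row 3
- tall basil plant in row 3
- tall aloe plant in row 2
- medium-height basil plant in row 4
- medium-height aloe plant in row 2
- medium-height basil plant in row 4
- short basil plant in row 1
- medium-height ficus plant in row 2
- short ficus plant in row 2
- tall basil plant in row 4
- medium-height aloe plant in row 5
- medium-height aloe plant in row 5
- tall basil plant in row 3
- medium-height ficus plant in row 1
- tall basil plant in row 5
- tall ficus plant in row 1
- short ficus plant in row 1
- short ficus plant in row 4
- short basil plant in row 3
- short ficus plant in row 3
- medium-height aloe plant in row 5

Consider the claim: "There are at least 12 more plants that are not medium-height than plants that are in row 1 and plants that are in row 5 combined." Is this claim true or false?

|plants that are not medium-height| = 25.
plants in row 1: 9; plants in row 5: 5; combined: 9 + 5 = 14.
The claim requires 25 − 14 = 11 ≥ 12, which does not hold.

False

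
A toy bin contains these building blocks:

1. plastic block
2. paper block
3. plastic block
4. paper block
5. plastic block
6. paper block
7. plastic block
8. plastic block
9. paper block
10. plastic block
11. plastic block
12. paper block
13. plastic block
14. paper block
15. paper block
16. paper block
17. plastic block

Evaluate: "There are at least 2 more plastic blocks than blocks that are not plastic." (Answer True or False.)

False

|plastic blocks| = 9.
|blocks that are not plastic| = 8.
The claim requires 9 − 8 = 1 ≥ 2, which does not hold.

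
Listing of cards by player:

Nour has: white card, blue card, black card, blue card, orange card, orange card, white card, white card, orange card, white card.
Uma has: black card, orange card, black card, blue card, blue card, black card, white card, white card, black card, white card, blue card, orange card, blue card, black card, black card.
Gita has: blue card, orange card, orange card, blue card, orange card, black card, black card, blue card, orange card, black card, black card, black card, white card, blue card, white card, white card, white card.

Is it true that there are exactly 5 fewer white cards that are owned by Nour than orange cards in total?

Count of white cards owned by Nour: 4.
There are 9 orange cards.
The claim requires 9 − 4 (= 5) to equal 5, which holds.

True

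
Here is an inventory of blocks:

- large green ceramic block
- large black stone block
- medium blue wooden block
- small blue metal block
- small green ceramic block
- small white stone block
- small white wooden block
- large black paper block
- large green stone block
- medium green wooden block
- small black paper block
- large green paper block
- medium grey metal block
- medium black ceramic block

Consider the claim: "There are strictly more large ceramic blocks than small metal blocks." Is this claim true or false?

|large ceramic blocks| = 1.
|small metal blocks| = 1.
The claim requires 1 > 1, which does not hold.

False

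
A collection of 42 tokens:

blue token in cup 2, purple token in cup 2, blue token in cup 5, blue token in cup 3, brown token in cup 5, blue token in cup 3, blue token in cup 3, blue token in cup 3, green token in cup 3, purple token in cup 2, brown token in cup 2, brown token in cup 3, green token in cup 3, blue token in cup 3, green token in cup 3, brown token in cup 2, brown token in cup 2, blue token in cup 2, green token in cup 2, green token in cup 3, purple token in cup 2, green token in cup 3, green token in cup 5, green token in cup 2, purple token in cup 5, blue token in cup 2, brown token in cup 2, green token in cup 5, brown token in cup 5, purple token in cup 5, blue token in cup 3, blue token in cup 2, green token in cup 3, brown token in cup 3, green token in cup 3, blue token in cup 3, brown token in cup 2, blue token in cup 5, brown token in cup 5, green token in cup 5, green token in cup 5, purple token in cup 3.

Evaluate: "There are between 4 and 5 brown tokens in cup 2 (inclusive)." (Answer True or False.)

|brown tokens in cup 2| = 5.
The claim requires 4 ≤ 5 ≤ 5, which holds.

True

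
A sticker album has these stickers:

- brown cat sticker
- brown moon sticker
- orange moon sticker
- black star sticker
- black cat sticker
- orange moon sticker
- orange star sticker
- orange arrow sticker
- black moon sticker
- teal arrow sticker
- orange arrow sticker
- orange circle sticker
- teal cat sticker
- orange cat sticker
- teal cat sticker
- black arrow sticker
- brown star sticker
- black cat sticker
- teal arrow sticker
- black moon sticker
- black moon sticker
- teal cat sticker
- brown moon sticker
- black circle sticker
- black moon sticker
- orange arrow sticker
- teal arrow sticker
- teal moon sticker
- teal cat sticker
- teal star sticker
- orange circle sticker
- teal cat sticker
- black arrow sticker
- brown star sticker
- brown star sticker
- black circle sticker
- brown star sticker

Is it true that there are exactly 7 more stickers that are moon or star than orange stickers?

True

|stickers that are moon or star| = 16.
|orange stickers| = 9.
The claim requires 16 − 9 (= 7) to equal 7, which holds.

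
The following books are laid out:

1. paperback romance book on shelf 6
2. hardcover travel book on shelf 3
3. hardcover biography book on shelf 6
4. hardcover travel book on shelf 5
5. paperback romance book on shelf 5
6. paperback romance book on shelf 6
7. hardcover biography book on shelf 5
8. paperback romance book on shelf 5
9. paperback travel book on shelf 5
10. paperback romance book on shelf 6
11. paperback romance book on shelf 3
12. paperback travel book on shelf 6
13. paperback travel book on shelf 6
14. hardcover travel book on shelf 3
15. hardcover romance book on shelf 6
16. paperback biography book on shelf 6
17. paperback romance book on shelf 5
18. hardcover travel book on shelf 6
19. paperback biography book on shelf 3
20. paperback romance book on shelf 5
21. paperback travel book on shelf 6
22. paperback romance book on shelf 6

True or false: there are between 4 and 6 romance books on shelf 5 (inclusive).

True

|romance books on shelf 5| = 4.
The claim requires 4 ≤ 4 ≤ 6, which holds.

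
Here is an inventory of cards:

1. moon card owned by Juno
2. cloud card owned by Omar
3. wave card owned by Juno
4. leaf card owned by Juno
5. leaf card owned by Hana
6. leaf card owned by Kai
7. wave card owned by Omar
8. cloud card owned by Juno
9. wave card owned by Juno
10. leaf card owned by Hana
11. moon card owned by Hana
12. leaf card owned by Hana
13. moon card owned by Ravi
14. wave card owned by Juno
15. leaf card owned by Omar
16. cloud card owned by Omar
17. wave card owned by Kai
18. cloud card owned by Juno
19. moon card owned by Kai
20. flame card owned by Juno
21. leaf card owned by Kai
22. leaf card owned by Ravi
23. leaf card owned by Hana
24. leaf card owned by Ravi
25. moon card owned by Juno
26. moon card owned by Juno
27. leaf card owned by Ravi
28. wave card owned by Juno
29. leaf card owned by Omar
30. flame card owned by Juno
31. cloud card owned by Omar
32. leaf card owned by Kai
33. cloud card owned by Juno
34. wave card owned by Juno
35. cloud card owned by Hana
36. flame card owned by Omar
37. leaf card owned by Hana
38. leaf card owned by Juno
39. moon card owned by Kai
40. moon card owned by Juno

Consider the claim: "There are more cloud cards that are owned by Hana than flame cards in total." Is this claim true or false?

Count of cloud cards owned by Hana: 1.
There are 3 flame cards.
The claim requires 1 > 3, which does not hold.

False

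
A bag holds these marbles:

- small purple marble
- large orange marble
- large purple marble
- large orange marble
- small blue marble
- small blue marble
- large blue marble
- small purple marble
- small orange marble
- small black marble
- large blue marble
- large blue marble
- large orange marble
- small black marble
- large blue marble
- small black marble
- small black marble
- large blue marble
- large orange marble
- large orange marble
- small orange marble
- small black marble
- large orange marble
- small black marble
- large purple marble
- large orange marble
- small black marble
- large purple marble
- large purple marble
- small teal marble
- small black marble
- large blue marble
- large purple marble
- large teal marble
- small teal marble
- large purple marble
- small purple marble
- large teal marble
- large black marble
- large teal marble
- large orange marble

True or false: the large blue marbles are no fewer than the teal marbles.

True

There are 6 large blue marbles.
There are 5 teal marbles.
The claim requires 6 ≥ 5, which holds.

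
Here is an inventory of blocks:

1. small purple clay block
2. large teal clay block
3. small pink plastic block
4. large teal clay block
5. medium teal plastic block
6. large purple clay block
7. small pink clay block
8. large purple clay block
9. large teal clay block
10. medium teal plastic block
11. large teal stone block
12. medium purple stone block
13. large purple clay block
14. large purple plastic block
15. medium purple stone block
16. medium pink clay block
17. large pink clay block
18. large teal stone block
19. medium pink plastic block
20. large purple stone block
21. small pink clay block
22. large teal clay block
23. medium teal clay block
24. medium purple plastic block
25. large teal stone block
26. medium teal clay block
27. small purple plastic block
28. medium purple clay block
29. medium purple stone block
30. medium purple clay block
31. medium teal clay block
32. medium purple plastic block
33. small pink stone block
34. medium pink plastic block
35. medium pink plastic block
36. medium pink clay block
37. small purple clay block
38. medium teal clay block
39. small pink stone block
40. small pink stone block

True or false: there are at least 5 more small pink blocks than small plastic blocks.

False

small pink blocks: 6.
small plastic blocks: 2.
The claim requires 6 − 2 = 4 ≥ 5, which does not hold.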